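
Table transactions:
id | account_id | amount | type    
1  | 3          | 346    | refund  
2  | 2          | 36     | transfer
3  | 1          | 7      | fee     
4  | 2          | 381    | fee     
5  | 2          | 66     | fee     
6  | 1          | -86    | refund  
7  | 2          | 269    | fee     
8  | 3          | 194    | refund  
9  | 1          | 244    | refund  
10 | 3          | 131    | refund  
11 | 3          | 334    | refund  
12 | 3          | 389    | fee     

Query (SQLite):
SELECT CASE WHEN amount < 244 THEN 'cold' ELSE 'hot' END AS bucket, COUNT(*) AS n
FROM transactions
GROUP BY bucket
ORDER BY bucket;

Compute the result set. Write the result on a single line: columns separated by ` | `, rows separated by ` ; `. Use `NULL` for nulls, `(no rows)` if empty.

cold | 6 ; hot | 6

Bucket rows by amount < 244 → 'cold' else 'hot'; count each bucket.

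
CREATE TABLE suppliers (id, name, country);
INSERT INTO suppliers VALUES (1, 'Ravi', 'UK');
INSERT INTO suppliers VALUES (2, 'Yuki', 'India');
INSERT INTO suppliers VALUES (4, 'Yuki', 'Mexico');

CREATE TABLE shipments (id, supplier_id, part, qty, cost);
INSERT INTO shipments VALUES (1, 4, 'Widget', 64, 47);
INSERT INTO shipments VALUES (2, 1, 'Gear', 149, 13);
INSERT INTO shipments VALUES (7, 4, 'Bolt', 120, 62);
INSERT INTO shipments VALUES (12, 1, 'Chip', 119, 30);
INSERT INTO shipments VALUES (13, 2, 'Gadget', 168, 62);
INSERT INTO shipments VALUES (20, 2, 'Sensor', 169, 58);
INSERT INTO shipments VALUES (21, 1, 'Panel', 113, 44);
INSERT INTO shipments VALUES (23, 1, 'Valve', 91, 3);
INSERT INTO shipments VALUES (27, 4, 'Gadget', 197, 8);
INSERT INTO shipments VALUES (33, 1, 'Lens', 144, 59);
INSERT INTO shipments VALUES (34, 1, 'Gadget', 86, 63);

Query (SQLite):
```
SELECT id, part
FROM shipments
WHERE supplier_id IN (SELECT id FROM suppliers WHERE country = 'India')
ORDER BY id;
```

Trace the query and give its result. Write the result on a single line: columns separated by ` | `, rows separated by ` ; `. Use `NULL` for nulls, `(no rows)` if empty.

Inner query: suppliers.id where country = 'India'.
Outer: keep shipments rows whose supplier_id is in that set.
Inner query → {2}

13 | Gadget ; 20 | Sensor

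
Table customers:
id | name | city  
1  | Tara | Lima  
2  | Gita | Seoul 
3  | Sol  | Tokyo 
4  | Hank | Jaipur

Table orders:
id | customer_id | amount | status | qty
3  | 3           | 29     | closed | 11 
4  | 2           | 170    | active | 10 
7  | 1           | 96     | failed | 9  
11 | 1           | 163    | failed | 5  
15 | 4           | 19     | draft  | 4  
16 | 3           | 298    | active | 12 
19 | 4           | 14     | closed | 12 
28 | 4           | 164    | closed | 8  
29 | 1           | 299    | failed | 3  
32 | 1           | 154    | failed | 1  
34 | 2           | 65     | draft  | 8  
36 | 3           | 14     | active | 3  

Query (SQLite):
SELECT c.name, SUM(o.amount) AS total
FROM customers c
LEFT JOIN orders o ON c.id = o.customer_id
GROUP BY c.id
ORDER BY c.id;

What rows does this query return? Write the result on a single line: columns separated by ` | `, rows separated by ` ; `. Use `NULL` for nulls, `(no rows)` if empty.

Tara | 712 ; Gita | 235 ; Sol | 341 ; Hank | 197

LEFT JOIN keeps every customers row; unmatched ones get NULL for orders columns.
Group by customers.id and compute SUM(o.amount). SUM over an all-NULL group is NULL.
  1: ids {7, 11, 29, 32} → SUM(o.amount)=712
  2: ids {4, 34} → SUM(o.amount)=235
  3: ids {3, 16, 36} → SUM(o.amount)=341
  4: ids {15, 19, 28} → SUM(o.amount)=197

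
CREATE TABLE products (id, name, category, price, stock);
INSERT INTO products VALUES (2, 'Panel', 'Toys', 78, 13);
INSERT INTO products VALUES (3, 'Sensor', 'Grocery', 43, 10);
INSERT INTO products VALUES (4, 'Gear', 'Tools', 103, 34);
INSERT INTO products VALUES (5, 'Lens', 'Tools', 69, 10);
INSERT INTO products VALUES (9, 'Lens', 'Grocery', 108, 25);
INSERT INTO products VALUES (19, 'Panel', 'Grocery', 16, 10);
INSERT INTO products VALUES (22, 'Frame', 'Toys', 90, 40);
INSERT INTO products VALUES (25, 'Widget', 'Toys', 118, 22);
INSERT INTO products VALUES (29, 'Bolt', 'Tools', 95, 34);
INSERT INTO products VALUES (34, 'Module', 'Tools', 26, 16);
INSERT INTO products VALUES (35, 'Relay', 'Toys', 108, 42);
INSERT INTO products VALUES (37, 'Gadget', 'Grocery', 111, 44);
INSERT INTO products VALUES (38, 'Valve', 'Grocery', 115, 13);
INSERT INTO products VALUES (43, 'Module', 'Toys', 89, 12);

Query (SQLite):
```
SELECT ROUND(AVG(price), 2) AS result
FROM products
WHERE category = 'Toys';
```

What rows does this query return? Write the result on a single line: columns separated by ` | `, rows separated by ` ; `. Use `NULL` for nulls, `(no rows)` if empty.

Rows where category='Toys' → price values: [78, 90, 118, 108, 89].
AVG = 483 / 5 (rounded to 2 dp).

96.6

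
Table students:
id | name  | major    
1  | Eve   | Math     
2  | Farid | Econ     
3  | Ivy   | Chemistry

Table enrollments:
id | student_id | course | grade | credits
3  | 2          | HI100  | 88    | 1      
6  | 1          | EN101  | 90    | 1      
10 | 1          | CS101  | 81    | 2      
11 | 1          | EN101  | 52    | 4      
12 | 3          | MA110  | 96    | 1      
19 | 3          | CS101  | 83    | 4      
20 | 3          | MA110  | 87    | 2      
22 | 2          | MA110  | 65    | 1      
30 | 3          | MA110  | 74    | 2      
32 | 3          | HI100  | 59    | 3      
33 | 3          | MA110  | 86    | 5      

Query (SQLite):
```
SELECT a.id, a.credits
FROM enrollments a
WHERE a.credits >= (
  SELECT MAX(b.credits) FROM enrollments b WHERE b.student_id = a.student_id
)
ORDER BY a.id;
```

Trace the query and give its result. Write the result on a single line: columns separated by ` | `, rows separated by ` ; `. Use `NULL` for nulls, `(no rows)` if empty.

For each enrollments row a, compute MAX(credits) over rows sharing a.student_id.
Keep row a if a.credits >= that per-group MAX.
  student_id=1: MAX(credits) = 4
  student_id=2: MAX(credits) = 1
  student_id=3: MAX(credits) = 5

3 | 1 ; 11 | 4 ; 22 | 1 ; 33 | 5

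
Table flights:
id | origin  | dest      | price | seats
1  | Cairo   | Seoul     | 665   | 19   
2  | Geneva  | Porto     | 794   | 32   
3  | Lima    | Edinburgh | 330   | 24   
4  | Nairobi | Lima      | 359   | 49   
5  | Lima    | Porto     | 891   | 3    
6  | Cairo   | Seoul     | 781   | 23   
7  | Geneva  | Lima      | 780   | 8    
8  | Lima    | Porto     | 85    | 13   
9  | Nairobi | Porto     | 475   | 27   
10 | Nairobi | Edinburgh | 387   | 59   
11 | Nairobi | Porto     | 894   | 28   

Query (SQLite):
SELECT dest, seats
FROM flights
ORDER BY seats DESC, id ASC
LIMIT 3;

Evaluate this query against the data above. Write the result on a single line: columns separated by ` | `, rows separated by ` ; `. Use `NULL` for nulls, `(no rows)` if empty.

Sort by seats desc, tiebreak id asc: (59, id=10), (49, id=4), (32, id=2), (28, id=11), (27, id=9), (24, id=3) …. Take first 3.

Edinburgh | 59 ; Lima | 49 ; Porto | 32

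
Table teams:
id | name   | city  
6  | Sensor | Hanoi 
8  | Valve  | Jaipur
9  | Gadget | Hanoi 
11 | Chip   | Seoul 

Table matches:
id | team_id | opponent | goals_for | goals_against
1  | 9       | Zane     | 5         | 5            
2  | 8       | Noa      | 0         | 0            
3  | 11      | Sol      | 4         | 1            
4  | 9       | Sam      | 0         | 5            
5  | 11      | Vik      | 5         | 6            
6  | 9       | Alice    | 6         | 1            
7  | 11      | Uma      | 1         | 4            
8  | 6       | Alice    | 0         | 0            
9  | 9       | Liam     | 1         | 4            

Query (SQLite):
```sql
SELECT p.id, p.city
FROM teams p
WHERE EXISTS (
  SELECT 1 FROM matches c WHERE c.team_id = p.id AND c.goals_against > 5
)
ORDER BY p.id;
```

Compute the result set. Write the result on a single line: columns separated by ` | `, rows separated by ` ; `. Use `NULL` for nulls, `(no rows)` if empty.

For each teams row, check whether any matches with matching team_id has goals_against > 5.
Keep rows where that is true.

11 | Seoul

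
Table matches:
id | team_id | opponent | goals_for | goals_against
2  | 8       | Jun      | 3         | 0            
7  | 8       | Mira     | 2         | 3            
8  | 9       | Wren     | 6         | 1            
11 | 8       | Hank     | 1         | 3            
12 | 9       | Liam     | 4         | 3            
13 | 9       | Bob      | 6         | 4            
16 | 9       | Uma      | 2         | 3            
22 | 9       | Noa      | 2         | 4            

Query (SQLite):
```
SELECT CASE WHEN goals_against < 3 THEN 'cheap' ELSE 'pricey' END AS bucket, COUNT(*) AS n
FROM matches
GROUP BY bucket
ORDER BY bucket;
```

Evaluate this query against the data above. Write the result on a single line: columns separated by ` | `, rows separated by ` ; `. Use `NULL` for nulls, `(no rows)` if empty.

cheap | 2 ; pricey | 6

Bucket rows by goals_against < 3 → 'cheap' else 'pricey'; count each bucket.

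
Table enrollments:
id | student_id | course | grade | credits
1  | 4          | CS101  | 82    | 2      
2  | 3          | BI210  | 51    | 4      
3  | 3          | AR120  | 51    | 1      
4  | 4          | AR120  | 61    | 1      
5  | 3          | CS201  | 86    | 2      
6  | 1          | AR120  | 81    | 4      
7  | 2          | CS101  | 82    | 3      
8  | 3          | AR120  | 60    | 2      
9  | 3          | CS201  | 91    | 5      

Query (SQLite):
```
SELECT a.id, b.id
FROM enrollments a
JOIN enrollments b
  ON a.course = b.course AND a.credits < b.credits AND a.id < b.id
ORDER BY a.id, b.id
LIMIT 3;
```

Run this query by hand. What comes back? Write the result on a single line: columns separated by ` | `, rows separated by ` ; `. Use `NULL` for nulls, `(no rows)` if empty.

Pairs (a,b) with same course, a.credits < b.credits, a.id < b.id.
course groups: AR120:{3,4,6,8} BI210:{2} CS101:{1,7} CS201:{5,9}
Ordered by (a.id, b.id); first 3.

1 | 7 ; 3 | 6 ; 3 | 8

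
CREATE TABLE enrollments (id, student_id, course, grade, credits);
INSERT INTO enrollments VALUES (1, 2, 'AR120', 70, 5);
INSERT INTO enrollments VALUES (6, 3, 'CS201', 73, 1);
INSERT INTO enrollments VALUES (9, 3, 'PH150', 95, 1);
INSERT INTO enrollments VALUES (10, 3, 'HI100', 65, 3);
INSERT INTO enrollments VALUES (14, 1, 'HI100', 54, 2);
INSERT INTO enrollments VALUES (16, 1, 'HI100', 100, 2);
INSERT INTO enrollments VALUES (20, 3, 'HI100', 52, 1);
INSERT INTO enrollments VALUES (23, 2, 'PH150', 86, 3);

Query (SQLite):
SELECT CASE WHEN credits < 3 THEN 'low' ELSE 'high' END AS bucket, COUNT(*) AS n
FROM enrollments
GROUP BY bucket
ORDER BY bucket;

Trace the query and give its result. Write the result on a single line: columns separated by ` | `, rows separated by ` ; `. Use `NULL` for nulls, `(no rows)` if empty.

high | 3 ; low | 5

Bucket rows by credits < 3 → 'low' else 'high'; count each bucket.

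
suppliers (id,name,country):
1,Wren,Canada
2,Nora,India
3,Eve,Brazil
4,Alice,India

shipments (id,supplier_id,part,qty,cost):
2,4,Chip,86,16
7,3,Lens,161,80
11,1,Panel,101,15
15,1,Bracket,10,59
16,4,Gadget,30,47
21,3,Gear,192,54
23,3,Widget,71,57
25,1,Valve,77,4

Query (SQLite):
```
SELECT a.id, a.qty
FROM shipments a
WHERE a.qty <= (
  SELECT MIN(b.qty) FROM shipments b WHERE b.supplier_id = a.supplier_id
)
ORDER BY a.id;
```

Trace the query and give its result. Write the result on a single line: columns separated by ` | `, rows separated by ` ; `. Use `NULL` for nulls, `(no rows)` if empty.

15 | 10 ; 16 | 30 ; 23 | 71

For each shipments row a, compute MIN(qty) over rows sharing a.supplier_id.
Keep row a if a.qty <= that per-group MIN.
  supplier_id=1: MIN(qty) = 10
  supplier_id=3: MIN(qty) = 71
  supplier_id=4: MIN(qty) = 30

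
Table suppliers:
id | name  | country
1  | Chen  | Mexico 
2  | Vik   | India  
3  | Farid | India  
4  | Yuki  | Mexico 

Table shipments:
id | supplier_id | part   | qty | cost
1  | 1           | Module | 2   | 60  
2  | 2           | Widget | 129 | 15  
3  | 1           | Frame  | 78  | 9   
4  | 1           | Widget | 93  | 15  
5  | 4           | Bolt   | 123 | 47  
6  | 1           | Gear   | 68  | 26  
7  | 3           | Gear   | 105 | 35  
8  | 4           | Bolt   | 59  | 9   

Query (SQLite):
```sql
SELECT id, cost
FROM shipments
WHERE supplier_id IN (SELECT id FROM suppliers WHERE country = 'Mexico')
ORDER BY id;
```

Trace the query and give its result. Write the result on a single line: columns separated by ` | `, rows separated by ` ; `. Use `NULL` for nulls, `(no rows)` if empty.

1 | 60 ; 3 | 9 ; 4 | 15 ; 5 | 47 ; 6 | 26 ; 8 | 9

Inner query: suppliers.id where country = 'Mexico'.
Outer: keep shipments rows whose supplier_id is in that set.
Inner query → {1, 4}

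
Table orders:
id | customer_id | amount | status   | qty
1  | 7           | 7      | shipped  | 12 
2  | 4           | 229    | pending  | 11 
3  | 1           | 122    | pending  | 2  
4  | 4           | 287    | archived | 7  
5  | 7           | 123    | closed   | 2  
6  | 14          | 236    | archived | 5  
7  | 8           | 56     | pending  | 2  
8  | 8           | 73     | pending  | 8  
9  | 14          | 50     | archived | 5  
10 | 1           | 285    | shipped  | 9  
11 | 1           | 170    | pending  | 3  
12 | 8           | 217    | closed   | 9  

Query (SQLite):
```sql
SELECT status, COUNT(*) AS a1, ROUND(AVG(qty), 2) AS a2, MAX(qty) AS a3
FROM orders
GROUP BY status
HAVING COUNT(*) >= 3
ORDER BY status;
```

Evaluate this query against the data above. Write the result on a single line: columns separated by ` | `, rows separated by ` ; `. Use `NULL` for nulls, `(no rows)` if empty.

Group orders by status.
Per group compute: COUNT(*), ROUND(AVG(qty), 2), MAX(qty).
HAVING: drop groups with fewer than 3 rows.
  archived: ids {4, 6, 9} → COUNT(*)=3, ROUND(AVG(qty), 2)=5.67, MAX(qty)=7
  closed: ids {5, 12} → COUNT(*)=2, ROUND(AVG(qty), 2)=5.5, MAX(qty)=9
  pending: ids {2, 3, 7, 8, 11} → COUNT(*)=5, ROUND(AVG(qty), 2)=5.2, MAX(qty)=11
  shipped: ids {1, 10} → COUNT(*)=2, ROUND(AVG(qty), 2)=10.5, MAX(qty)=12

archived | 3 | 5.67 | 7 ; pending | 5 | 5.2 | 11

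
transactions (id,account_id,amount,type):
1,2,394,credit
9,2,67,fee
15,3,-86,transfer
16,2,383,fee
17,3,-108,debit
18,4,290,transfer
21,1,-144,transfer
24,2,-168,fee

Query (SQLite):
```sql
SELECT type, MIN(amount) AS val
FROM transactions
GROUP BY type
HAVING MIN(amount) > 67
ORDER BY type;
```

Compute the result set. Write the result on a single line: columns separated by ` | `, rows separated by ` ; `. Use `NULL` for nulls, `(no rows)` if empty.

credit | 394

Partition transactions by type; compute MIN(amount) within each group.
HAVING: keep groups where MIN(amount) > 67.
  credit: ids {1} → MIN(amount)=394
  debit: ids {17} → MIN(amount)=-108
  fee: ids {9, 16, 24} → MIN(amount)=-168
  transfer: ids {15, 18, 21} → MIN(amount)=-144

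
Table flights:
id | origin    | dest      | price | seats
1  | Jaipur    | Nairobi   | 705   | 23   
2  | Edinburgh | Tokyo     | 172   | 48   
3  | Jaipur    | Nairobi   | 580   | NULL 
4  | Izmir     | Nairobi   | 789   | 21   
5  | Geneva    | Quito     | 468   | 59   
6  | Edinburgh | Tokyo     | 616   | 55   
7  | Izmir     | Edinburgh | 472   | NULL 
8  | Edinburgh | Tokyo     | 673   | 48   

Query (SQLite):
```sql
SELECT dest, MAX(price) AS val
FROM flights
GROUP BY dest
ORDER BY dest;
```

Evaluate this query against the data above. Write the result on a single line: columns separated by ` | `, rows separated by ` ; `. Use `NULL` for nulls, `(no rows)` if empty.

Edinburgh | 472 ; Nairobi | 789 ; Quito | 468 ; Tokyo | 673

Partition flights by dest; compute MAX(price) within each group.
  Edinburgh: ids {7} → MAX(price)=472
  Nairobi: ids {1, 3, 4} → MAX(price)=789
  Quito: ids {5} → MAX(price)=468
  Tokyo: ids {2, 6, 8} → MAX(price)=673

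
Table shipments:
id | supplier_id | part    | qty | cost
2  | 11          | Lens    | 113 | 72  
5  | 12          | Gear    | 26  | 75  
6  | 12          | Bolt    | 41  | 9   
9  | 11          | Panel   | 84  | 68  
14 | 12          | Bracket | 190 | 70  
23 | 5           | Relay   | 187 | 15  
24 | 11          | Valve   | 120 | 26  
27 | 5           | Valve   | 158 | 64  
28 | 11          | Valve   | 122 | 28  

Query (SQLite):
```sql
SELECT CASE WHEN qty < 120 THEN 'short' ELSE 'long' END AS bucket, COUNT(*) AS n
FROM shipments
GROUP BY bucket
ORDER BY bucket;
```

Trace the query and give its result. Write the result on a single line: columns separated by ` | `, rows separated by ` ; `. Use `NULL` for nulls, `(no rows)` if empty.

long | 5 ; short | 4

Bucket rows by qty < 120 → 'short' else 'long'; count each bucket.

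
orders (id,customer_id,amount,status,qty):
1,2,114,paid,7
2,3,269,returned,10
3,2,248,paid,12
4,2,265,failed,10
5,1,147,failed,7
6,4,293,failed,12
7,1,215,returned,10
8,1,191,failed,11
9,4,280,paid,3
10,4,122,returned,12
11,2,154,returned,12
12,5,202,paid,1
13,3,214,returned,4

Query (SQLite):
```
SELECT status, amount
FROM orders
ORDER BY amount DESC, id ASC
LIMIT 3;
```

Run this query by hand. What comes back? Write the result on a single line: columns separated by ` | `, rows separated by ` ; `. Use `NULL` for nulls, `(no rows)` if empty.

Sort by amount desc, tiebreak id asc: (293, id=6), (280, id=9), (269, id=2), (265, id=4), (248, id=3), (215, id=7) …. Take first 3.

failed | 293 ; paid | 280 ; returned | 269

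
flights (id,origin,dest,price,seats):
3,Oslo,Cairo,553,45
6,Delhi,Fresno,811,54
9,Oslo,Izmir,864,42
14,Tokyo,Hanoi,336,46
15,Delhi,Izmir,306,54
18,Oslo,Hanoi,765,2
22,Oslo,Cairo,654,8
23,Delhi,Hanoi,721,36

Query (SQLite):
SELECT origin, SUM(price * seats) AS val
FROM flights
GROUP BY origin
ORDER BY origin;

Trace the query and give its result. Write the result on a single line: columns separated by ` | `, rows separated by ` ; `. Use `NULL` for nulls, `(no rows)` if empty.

For each row compute price * seats.
Group by origin; take SUM of the expression per group.
  Delhi: ids {6, 15, 23} → SUM(price * seats)=86274
  Oslo: ids {3, 9, 18, 22} → SUM(price * seats)=67935
  Tokyo: ids {14} → SUM(price * seats)=15456

Delhi | 86274 ; Oslo | 67935 ; Tokyo | 15456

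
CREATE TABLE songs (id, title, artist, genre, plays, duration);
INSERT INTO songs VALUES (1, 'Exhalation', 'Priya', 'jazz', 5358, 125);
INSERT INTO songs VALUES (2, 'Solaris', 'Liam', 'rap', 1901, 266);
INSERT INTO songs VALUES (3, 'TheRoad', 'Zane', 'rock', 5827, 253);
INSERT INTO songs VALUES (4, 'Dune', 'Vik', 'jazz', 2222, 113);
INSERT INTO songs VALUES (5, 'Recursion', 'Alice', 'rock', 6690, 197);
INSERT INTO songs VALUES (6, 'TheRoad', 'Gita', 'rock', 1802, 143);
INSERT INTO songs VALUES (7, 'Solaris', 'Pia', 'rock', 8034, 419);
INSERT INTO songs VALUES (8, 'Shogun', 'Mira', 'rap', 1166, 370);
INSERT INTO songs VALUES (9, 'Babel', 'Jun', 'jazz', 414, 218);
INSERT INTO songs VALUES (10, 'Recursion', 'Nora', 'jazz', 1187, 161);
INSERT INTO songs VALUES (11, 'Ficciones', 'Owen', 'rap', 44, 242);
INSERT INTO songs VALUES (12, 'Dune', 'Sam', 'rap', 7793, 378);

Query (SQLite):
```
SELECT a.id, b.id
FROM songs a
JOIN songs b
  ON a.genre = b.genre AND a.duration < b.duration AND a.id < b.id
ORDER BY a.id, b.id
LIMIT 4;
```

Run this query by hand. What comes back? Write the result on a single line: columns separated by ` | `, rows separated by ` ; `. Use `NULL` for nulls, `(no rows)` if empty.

1 | 9 ; 1 | 10 ; 2 | 8 ; 2 | 12

Pairs (a,b) with same genre, a.duration < b.duration, a.id < b.id.
genre groups: jazz:{1,4,9,10} rap:{2,8,11,12} rock:{3,5,6,7}
Ordered by (a.id, b.id); first 4.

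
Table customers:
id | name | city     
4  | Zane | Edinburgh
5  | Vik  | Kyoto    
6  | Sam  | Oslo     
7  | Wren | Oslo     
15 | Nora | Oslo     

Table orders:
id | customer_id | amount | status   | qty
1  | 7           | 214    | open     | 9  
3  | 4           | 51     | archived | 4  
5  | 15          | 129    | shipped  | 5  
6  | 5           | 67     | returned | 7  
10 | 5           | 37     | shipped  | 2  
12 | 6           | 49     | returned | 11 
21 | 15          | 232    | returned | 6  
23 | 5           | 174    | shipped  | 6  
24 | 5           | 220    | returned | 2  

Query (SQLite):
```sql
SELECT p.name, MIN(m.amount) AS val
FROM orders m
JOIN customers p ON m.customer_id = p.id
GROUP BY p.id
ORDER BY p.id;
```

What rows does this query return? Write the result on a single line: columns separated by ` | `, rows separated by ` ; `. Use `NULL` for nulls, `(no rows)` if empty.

Zane | 51 ; Vik | 37 ; Sam | 49 ; Wren | 214 ; Nora | 129

Join each orders row to its customers via customer_id.
Group joined rows by customers.id; compute MIN(m.amount) per group.
  4: ids {3} → MIN(m.amount)=51
  5: ids {6, 10, 23, 24} → MIN(m.amount)=37
  6: ids {12} → MIN(m.amount)=49
  7: ids {1} → MIN(m.amount)=214
  15: ids {5, 21} → MIN(m.amount)=129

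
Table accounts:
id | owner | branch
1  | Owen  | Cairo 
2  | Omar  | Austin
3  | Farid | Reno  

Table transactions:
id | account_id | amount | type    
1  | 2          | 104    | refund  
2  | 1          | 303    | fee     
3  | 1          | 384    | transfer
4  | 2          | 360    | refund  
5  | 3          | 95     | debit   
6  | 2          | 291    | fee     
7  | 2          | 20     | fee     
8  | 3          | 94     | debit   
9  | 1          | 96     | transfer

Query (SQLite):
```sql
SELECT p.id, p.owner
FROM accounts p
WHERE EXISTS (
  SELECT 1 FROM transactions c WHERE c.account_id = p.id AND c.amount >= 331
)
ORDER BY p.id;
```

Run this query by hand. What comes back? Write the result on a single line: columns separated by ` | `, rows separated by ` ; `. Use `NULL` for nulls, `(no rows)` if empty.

For each accounts row, check whether any transactions with matching account_id has amount >= 331.
Keep rows where that is true.

1 | Owen ; 2 | Omar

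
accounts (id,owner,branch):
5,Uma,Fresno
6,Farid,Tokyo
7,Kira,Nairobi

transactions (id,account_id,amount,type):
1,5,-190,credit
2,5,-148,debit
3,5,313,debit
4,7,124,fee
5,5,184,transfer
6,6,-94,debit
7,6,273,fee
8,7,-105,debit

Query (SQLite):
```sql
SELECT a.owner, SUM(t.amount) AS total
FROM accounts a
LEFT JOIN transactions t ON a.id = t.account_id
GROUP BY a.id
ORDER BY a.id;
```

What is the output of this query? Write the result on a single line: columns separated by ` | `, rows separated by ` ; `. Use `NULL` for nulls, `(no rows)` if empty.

Uma | 159 ; Farid | 179 ; Kira | 19

LEFT JOIN keeps every accounts row; unmatched ones get NULL for transactions columns.
Group by accounts.id and compute SUM(t.amount). SUM over an all-NULL group is NULL.
  5: ids {1, 2, 3, 5} → SUM(t.amount)=159
  6: ids {6, 7} → SUM(t.amount)=179
  7: ids {4, 8} → SUM(t.amount)=19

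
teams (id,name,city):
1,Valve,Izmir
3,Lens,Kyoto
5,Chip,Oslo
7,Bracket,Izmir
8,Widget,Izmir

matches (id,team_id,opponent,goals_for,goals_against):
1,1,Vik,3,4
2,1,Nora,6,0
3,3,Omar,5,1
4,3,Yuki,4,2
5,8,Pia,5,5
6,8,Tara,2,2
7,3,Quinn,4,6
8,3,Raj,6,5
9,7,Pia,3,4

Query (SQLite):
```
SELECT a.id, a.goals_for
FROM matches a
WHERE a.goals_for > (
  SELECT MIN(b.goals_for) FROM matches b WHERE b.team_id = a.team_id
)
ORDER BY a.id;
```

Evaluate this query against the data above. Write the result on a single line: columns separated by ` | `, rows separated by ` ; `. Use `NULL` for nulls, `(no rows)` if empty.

2 | 6 ; 3 | 5 ; 5 | 5 ; 8 | 6

For each matches row a, compute MIN(goals_for) over rows sharing a.team_id.
Keep row a if a.goals_for > that per-group MIN.
  team_id=1: MIN(goals_for) = 3
  team_id=3: MIN(goals_for) = 4
  team_id=7: MIN(goals_for) = 3
  team_id=8: MIN(goals_for) = 2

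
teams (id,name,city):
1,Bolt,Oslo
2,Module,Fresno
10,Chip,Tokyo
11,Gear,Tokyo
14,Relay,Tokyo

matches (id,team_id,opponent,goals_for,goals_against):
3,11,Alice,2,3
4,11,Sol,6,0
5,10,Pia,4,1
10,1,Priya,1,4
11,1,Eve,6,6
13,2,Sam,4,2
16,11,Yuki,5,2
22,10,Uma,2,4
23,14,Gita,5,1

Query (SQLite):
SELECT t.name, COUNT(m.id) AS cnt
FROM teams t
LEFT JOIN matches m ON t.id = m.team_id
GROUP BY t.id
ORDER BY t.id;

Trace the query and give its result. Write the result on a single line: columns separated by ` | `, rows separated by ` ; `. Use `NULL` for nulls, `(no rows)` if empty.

Bolt | 2 ; Module | 1 ; Chip | 2 ; Gear | 3 ; Relay | 1

LEFT JOIN keeps every teams row; unmatched ones get NULL for matches columns.
Group by teams.id and compute COUNT(m.id). COUNT(col) of an all-NULL group is 0.
  1: ids {10, 11} → COUNT(m.id)=2
  2: ids {13} → COUNT(m.id)=1
  10: ids {5, 22} → COUNT(m.id)=2
  11: ids {3, 4, 16} → COUNT(m.id)=3
  14: ids {23} → COUNT(m.id)=1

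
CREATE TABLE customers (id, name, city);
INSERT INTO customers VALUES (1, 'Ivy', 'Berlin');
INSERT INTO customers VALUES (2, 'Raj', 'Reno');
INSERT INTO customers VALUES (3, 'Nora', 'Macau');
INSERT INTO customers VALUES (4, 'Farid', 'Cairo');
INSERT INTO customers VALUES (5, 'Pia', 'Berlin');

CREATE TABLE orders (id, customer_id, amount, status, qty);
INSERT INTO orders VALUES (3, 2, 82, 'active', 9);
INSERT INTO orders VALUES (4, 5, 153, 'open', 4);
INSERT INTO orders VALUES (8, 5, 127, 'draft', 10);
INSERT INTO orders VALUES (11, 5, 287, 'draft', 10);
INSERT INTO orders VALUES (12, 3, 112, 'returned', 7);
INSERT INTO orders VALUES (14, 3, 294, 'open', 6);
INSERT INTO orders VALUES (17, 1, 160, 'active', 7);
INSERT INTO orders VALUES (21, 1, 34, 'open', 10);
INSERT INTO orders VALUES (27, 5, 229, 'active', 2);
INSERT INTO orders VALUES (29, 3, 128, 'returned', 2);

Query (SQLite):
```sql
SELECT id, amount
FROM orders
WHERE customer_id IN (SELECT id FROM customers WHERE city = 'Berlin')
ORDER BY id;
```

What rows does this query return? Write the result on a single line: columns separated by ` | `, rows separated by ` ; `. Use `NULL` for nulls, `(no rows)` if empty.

Inner query: customers.id where city = 'Berlin'.
Outer: keep orders rows whose customer_id is in that set.
Inner query → {1, 5}

4 | 153 ; 8 | 127 ; 11 | 287 ; 17 | 160 ; 21 | 34 ; 27 | 229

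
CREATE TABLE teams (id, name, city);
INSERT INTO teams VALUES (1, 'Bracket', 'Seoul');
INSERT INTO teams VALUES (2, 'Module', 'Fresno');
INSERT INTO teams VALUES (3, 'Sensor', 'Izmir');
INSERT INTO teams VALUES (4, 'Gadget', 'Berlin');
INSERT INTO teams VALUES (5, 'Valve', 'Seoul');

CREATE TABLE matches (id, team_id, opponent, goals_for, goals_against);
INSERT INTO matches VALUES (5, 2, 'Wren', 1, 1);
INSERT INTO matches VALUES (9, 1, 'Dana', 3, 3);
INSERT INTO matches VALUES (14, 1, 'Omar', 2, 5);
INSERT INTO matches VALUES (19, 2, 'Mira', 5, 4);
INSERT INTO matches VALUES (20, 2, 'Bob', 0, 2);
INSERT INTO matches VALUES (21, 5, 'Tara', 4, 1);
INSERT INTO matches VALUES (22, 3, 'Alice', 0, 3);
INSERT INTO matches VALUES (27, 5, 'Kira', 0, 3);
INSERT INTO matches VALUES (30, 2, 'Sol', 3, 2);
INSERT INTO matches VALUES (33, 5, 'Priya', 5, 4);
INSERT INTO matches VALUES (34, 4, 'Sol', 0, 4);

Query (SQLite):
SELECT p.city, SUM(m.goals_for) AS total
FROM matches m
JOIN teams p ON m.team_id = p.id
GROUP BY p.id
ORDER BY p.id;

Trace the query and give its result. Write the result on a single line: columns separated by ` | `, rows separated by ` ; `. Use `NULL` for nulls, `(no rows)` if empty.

Seoul | 5 ; Fresno | 9 ; Izmir | 0 ; Berlin | 0 ; Seoul | 9

Join each matches row to its teams via team_id.
Group joined rows by teams.id; compute SUM(m.goals_for) per group.
  1: ids {9, 14} → SUM(m.goals_for)=5
  2: ids {5, 19, 20, 30} → SUM(m.goals_for)=9
  3: ids {22} → SUM(m.goals_for)=0
  4: ids {34} → SUM(m.goals_for)=0
  5: ids {21, 27, 33} → SUM(m.goals_for)=9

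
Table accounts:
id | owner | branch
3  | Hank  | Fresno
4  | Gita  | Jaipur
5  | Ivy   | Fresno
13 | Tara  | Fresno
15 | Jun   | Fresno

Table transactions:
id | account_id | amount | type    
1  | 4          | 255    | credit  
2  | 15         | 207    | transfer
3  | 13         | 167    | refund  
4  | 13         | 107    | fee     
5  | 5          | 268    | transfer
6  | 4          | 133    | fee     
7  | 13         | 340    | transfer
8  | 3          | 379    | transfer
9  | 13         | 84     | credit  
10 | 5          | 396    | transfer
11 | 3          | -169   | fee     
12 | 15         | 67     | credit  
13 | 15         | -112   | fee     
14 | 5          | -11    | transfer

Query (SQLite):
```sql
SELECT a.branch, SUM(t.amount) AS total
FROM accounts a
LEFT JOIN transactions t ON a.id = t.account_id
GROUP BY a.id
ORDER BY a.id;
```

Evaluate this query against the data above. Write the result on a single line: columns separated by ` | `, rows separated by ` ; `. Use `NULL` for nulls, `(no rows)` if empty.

Fresno | 210 ; Jaipur | 388 ; Fresno | 653 ; Fresno | 698 ; Fresno | 162

LEFT JOIN keeps every accounts row; unmatched ones get NULL for transactions columns.
Group by accounts.id and compute SUM(t.amount). SUM over an all-NULL group is NULL.
  3: ids {8, 11} → SUM(t.amount)=210
  4: ids {1, 6} → SUM(t.amount)=388
  5: ids {5, 10, 14} → SUM(t.amount)=653
  13: ids {3, 4, 7, 9} → SUM(t.amount)=698
  15: ids {2, 12, 13} → SUM(t.amount)=162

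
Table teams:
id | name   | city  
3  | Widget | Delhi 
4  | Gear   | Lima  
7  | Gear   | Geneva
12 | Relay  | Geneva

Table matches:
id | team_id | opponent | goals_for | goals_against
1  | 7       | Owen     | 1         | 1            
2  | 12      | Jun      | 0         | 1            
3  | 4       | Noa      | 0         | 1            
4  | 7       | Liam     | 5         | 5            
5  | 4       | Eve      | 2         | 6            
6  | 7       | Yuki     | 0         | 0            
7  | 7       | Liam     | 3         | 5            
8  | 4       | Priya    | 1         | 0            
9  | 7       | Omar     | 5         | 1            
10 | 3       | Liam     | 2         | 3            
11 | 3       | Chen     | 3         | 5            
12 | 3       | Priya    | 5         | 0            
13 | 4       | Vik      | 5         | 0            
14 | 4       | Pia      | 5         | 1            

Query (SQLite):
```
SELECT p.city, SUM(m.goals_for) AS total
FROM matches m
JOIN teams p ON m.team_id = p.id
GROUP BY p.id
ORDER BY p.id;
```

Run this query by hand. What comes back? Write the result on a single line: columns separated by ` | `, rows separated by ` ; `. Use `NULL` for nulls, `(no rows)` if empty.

Join each matches row to its teams via team_id.
Group joined rows by teams.id; compute SUM(m.goals_for) per group.
  3: ids {10, 11, 12} → SUM(m.goals_for)=10
  4: ids {3, 5, 8, 13, 14} → SUM(m.goals_for)=13
  7: ids {1, 4, 6, 7, 9} → SUM(m.goals_for)=14
  12: ids {2} → SUM(m.goals_for)=0

Delhi | 10 ; Lima | 13 ; Geneva | 14 ; Geneva | 0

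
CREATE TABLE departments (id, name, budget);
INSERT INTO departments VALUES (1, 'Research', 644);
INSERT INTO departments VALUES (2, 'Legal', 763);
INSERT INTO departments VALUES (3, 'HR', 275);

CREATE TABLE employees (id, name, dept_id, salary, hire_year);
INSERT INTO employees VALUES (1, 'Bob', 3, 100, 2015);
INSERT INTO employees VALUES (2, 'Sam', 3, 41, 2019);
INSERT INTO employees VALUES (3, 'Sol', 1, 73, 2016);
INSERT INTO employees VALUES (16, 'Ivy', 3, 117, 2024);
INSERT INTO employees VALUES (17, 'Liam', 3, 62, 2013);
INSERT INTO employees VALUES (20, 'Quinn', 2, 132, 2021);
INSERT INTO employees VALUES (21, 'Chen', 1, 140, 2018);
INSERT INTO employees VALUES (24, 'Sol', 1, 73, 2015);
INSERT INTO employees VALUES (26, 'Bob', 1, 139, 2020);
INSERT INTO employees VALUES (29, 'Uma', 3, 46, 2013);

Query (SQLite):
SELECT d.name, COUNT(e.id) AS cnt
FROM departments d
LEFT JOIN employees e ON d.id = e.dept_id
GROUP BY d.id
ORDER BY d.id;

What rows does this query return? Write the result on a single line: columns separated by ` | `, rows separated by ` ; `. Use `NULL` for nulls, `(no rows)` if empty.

Research | 4 ; Legal | 1 ; HR | 5

LEFT JOIN keeps every departments row; unmatched ones get NULL for employees columns.
Group by departments.id and compute COUNT(e.id). COUNT(col) of an all-NULL group is 0.
  1: ids {3, 21, 24, 26} → COUNT(e.id)=4
  2: ids {20} → COUNT(e.id)=1
  3: ids {1, 2, 16, 17, 29} → COUNT(e.id)=5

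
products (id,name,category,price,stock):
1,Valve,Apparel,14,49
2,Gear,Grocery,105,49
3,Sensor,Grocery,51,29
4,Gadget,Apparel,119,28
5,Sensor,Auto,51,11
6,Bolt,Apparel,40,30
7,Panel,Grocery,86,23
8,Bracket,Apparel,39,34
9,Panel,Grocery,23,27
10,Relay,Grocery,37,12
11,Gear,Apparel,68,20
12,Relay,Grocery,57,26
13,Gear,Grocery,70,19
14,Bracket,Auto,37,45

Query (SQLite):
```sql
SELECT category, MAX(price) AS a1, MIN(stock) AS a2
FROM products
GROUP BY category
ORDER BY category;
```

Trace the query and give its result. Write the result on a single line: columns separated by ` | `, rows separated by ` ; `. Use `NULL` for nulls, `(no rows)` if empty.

Apparel | 119 | 20 ; Auto | 51 | 11 ; Grocery | 105 | 12

Group products by category.
Per group compute: MAX(price), MIN(stock).
  Apparel: ids {1, 4, 6, 8, 11} → MAX(price)=119, MIN(stock)=20
  Auto: ids {5, 14} → MAX(price)=51, MIN(stock)=11
  Grocery: ids {2, 3, 7, 9, 10, 12, 13} → MAX(price)=105, MIN(stock)=12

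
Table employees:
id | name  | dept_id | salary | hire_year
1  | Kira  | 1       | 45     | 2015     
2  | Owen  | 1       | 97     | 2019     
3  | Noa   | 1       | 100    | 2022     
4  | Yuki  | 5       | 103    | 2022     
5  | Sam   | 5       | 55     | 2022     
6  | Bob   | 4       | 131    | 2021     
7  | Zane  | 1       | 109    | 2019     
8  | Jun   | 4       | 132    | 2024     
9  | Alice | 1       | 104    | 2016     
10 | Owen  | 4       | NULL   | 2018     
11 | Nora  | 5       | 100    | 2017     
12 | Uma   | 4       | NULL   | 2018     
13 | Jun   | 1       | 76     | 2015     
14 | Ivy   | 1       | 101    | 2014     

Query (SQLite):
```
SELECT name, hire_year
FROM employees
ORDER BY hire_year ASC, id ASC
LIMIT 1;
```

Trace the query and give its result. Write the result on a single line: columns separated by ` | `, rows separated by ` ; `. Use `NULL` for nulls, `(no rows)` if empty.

Ivy | 2014

Sort by hire_year asc, tiebreak id asc: (2014, id=14), (2015, id=1), (2015, id=13), (2016, id=9) …. Take first 1.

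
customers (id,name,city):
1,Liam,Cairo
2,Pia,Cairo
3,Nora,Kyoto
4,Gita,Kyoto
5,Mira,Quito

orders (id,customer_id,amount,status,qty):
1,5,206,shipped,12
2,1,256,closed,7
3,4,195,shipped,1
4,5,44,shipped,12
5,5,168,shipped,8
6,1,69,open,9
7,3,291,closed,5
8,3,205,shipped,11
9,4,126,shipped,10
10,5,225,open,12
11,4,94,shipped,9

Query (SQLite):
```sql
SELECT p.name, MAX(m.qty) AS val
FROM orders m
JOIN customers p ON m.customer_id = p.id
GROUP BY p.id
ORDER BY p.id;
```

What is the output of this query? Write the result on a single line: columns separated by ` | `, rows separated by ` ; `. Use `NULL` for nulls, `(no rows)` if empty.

Join each orders row to its customers via customer_id.
Group joined rows by customers.id; compute MAX(m.qty) per group.
  1: ids {2, 6} → MAX(m.qty)=9
  3: ids {7, 8} → MAX(m.qty)=11
  4: ids {3, 9, 11} → MAX(m.qty)=10
  5: ids {1, 4, 5, 10} → MAX(m.qty)=12

Liam | 9 ; Nora | 11 ; Gita | 10 ; Mira | 12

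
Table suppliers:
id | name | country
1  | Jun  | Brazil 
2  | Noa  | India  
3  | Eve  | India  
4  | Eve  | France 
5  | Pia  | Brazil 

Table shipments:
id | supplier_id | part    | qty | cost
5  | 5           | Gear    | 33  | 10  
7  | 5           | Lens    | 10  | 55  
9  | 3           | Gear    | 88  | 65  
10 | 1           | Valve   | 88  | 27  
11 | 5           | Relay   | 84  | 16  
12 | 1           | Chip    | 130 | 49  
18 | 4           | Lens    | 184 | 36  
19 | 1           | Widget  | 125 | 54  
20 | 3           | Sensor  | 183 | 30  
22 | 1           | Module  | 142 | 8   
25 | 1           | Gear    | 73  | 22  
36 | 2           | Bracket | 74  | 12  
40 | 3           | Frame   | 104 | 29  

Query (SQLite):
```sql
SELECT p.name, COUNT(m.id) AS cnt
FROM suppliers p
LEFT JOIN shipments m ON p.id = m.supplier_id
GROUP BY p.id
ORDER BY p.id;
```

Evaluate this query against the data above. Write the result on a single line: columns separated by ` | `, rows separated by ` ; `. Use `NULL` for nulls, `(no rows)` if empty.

LEFT JOIN keeps every suppliers row; unmatched ones get NULL for shipments columns.
Group by suppliers.id and compute COUNT(m.id). COUNT(col) of an all-NULL group is 0.
  1: ids {10, 12, 19, 22, 25} → COUNT(m.id)=5
  2: ids {36} → COUNT(m.id)=1
  3: ids {9, 20, 40} → COUNT(m.id)=3
  4: ids {18} → COUNT(m.id)=1
  5: ids {5, 7, 11} → COUNT(m.id)=3

Jun | 5 ; Noa | 1 ; Eve | 3 ; Eve | 1 ; Pia | 3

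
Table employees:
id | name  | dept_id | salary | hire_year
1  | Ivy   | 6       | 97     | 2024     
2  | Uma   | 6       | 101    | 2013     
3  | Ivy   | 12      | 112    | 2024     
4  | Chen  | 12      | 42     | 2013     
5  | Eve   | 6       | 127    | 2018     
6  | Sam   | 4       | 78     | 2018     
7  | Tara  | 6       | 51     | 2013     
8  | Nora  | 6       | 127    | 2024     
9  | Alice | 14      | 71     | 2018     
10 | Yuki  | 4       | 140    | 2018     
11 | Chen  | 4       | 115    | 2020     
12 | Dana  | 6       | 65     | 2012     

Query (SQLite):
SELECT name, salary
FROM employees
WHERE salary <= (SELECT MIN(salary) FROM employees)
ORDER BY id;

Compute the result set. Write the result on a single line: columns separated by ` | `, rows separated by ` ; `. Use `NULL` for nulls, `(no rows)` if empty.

Chen | 42

Scalar subquery: MIN(salary) over all employees rows = 42.
Keep rows where salary <= that value.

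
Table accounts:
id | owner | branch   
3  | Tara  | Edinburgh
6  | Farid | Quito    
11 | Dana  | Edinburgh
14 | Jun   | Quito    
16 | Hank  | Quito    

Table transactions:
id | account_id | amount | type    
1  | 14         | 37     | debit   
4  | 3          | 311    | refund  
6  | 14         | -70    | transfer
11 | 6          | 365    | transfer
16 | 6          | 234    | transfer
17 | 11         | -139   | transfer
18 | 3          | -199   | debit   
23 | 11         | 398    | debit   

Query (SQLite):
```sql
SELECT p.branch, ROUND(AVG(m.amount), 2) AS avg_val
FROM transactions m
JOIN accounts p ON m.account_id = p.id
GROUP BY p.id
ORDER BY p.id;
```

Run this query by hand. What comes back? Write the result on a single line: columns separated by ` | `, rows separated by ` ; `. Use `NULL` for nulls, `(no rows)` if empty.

Edinburgh | 56 ; Quito | 299.5 ; Edinburgh | 129.5 ; Quito | -16.5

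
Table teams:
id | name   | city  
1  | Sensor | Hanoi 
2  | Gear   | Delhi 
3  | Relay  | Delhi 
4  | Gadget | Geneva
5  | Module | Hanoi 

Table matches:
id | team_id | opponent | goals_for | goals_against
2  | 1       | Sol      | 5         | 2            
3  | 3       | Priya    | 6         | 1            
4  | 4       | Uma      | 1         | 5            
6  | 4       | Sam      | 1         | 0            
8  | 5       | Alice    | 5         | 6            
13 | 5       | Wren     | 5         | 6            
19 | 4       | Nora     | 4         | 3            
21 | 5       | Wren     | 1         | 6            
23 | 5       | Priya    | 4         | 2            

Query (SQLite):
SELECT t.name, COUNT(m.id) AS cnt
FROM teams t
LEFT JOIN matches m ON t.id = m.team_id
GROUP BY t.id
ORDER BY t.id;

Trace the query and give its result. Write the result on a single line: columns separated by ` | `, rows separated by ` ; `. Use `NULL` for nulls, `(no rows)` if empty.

Sensor | 1 ; Gear | 0 ; Relay | 1 ; Gadget | 3 ; Module | 4

LEFT JOIN keeps every teams row; unmatched ones get NULL for matches columns.
Group by teams.id and compute COUNT(m.id). COUNT(col) of an all-NULL group is 0.
  1: ids {2} → COUNT(m.id)=1
  2: ids {—} → COUNT(m.id)=0
  3: ids {3} → COUNT(m.id)=1
  4: ids {4, 6, 19} → COUNT(m.id)=3
  5: ids {8, 13, 21, 23} → COUNT(m.id)=4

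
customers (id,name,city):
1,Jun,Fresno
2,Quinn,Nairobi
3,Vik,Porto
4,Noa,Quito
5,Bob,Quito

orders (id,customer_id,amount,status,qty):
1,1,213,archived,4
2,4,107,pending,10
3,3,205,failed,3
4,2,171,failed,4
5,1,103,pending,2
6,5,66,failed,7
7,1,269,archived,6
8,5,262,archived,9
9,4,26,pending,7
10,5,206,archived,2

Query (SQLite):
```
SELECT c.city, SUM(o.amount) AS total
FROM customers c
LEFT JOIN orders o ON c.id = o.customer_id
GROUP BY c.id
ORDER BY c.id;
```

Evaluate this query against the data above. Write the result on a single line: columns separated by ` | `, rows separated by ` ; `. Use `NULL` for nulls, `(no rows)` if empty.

LEFT JOIN keeps every customers row; unmatched ones get NULL for orders columns.
Group by customers.id and compute SUM(o.amount). SUM over an all-NULL group is NULL.
  1: ids {1, 5, 7} → SUM(o.amount)=585
  2: ids {4} → SUM(o.amount)=171
  3: ids {3} → SUM(o.amount)=205
  4: ids {2, 9} → SUM(o.amount)=133
  5: ids {6, 8, 10} → SUM(o.amount)=534

Fresno | 585 ; Nairobi | 171 ; Porto | 205 ; Quito | 133 ; Quito | 534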